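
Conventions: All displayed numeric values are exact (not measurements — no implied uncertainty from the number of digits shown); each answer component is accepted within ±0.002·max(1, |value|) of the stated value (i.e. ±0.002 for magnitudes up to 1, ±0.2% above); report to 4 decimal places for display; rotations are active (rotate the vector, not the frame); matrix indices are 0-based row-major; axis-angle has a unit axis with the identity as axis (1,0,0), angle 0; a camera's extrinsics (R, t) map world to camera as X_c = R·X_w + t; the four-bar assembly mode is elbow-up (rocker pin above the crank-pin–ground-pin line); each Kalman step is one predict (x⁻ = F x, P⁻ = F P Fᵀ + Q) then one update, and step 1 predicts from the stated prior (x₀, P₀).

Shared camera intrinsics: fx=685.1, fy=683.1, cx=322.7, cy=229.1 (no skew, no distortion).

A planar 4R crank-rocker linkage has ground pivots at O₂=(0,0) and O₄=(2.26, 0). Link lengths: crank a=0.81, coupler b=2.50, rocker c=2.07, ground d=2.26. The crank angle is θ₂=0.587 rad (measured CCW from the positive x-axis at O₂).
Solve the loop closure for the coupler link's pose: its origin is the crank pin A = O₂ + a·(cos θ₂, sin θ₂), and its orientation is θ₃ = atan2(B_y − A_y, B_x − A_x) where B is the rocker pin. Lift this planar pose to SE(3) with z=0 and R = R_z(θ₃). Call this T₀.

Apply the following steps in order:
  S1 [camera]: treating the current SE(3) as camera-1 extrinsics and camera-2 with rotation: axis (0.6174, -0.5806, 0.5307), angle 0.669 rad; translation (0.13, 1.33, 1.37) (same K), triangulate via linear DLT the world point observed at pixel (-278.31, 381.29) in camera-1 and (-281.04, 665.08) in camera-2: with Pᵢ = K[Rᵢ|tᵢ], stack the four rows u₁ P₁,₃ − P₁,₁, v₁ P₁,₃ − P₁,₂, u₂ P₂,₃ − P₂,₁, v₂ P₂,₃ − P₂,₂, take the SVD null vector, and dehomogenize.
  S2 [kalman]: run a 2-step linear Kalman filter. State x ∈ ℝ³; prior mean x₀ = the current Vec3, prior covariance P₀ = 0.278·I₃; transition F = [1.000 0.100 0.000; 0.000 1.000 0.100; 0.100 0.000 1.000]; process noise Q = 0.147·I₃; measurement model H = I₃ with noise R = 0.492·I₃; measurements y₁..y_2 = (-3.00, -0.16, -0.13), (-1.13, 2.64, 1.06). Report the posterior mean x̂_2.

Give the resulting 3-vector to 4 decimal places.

source (fourbar_fk): coupler pose = R=[0.7707 -0.6372 0.0000; 0.6372 0.7707 0.0000; 0.0000 0.0000 1.0000], t=(0.6744, 0.4486, 0.0000)
after S1 (triangulate): (-1.3735, 0.8609, 1.0632)
after S2 (kf_track): (-1.6052, 1.4302, 0.6235)

result = (-1.6052, 1.4302, 0.6235)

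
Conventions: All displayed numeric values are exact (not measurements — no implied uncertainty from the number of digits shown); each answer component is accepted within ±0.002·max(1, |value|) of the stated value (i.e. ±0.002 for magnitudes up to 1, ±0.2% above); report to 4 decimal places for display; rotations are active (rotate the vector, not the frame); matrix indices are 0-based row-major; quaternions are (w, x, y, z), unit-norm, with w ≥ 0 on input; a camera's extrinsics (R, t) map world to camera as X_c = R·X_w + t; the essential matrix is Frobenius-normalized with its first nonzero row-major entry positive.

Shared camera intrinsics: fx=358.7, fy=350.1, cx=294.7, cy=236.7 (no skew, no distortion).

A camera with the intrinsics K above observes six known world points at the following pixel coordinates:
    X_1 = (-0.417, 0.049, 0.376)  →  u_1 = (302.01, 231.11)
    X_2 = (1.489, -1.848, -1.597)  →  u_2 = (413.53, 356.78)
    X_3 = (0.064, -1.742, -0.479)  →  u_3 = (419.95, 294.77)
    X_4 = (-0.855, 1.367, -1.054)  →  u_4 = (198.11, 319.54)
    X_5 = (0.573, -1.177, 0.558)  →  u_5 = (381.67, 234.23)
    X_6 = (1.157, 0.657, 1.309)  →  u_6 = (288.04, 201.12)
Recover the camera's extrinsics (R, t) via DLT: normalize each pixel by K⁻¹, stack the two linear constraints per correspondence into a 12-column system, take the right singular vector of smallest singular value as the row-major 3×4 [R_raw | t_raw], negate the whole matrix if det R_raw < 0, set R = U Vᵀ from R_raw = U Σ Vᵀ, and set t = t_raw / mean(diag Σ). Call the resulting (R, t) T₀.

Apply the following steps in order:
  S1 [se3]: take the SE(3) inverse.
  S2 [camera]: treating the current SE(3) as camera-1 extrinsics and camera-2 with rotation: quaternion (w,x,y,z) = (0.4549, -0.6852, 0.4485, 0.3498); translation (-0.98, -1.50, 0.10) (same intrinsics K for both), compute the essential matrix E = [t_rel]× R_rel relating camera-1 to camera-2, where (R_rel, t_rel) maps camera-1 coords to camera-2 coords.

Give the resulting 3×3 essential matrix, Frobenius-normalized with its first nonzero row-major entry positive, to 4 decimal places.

source (pnp_recover): camera pose = R=[0.1823 -0.9809 0.0677; 0.1822 -0.0339 -0.9827; 0.9662 0.1915 0.1725], t=(0.2100, 0.3599, 5.7893)
after S1 (invert_se3): R=[0.1823 0.1822 0.9662; -0.9809 -0.0339 0.1915; 0.0677 -0.9827 0.1725], t=(-5.6976, -0.8904, -0.6592)
after S2 (essential): [0.0458 -0.6247 -0.2123; 0.0797 -0.3118 0.2587; 0.1044 -0.0692 0.6134]

matrix = [0.0458 -0.6247 -0.2123; 0.0797 -0.3118 0.2587; 0.1044 -0.0692 0.6134]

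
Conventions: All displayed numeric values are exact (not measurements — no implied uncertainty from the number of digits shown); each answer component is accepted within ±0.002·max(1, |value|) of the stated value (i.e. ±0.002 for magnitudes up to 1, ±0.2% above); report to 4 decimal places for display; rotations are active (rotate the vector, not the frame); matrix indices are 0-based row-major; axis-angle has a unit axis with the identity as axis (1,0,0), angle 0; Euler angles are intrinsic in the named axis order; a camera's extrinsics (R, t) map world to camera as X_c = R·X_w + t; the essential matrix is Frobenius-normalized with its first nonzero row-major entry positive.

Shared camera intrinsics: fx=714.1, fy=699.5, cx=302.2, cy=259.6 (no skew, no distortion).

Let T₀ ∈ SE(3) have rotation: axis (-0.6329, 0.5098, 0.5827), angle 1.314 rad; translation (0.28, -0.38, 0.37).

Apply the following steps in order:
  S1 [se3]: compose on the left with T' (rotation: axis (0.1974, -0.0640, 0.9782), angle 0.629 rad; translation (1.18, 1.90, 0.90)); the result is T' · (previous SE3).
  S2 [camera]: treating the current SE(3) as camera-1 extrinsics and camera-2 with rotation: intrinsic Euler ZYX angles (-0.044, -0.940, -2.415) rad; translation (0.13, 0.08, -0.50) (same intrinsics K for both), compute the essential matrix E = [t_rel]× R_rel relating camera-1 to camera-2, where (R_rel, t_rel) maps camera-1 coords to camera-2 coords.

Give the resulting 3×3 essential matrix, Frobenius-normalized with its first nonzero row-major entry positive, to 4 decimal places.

after S1 (compose_se3): R=[0.2651 -0.9149 -0.3043; 0.6766 -0.0484 0.7348; -0.6870 -0.4007 0.6062], t=(1.6279, 1.7055, 1.2483)
after S2 (essential): [0.2865 -0.0017 -0.6441; -0.1953 0.2514 -0.0340; 0.3406 -0.5021 0.1797]

matrix = [0.2865 -0.0017 -0.6441; -0.1953 0.2514 -0.0340; 0.3406 -0.5021 0.1797]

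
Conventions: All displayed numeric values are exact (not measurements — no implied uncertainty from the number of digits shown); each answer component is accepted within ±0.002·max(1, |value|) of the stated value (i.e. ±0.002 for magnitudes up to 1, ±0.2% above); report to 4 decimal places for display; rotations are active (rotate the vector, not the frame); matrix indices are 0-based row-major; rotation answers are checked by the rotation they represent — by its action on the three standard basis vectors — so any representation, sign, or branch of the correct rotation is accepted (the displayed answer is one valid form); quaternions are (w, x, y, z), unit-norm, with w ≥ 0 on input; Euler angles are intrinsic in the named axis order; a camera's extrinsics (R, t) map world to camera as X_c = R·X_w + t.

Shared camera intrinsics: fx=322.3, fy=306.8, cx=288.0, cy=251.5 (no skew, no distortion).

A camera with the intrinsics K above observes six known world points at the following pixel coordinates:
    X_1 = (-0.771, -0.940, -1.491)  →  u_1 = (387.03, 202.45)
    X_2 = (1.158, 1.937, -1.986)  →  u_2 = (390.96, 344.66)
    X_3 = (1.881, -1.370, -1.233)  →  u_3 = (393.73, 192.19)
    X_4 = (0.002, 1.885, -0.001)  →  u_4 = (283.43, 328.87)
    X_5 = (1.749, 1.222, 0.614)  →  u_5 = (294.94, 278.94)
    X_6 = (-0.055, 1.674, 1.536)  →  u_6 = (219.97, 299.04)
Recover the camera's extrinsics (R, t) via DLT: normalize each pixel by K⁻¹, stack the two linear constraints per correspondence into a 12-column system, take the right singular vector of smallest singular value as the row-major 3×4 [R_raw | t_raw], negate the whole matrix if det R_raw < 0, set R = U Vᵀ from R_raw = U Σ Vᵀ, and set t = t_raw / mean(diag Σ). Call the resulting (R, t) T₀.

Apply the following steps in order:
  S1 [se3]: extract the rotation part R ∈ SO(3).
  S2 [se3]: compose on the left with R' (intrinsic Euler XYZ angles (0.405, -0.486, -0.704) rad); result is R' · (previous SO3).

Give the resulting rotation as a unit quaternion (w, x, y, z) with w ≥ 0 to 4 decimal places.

source (pnp_recover): camera pose = R=[0.3996 -0.1816 -0.8985; -0.0599 0.9729 -0.2233; 0.9147 0.1430 0.3779], t=(0.2497, -0.2199, 6.1286)
after S1 (rot_of_se3): [0.3996 -0.1816 -0.8985; -0.0599 0.9729 -0.2233; 0.9147 0.1430 0.3779]
after S2 (compose_so3): [-0.1922 0.3676 -0.9099; -0.6473 0.6494 0.3991; 0.7376 0.6657 0.1131]

rotation (quat) = (0.6266, 0.1064, -0.6574, -0.4049)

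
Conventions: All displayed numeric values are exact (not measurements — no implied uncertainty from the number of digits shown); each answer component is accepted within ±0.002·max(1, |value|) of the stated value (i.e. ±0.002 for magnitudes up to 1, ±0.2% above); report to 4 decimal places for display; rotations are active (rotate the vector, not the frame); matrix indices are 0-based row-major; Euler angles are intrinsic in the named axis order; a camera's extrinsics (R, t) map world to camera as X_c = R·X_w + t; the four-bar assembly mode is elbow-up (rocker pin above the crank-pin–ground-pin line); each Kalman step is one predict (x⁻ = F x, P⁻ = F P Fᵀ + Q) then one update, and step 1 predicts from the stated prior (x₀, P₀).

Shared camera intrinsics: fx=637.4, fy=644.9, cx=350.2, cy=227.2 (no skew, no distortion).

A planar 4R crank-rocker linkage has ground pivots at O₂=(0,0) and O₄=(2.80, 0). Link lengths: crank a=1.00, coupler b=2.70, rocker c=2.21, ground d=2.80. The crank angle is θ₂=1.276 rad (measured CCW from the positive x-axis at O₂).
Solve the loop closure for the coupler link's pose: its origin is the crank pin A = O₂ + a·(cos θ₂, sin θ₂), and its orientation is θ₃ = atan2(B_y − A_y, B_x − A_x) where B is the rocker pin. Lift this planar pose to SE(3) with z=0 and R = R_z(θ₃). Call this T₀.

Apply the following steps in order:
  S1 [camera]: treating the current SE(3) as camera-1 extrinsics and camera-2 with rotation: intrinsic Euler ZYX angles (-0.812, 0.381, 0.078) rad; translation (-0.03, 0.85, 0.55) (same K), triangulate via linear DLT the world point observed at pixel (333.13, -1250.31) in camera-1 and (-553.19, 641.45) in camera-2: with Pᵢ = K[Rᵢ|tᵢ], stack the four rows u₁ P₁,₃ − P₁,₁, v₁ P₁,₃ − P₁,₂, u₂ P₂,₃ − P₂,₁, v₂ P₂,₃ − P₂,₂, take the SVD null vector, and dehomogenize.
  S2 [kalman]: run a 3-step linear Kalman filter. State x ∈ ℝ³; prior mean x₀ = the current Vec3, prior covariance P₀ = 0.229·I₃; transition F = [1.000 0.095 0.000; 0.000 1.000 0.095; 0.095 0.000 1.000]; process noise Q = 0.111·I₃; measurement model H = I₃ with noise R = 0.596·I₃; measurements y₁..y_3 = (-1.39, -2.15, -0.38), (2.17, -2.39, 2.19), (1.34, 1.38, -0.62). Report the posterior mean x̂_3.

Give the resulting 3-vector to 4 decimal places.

result = (0.3710, -0.5694, 0.3404)

source (fourbar_fk): coupler pose = R=[0.8864 -0.4630 0.0000; 0.4630 0.8864 0.0000; 0.0000 0.0000 1.0000], t=(0.2905, 0.9569, 0.0000)
after S1 (triangulate): (-0.9310, -1.1425, 0.2125)
after S2 (kf_track): (0.3710, -0.5694, 0.3404)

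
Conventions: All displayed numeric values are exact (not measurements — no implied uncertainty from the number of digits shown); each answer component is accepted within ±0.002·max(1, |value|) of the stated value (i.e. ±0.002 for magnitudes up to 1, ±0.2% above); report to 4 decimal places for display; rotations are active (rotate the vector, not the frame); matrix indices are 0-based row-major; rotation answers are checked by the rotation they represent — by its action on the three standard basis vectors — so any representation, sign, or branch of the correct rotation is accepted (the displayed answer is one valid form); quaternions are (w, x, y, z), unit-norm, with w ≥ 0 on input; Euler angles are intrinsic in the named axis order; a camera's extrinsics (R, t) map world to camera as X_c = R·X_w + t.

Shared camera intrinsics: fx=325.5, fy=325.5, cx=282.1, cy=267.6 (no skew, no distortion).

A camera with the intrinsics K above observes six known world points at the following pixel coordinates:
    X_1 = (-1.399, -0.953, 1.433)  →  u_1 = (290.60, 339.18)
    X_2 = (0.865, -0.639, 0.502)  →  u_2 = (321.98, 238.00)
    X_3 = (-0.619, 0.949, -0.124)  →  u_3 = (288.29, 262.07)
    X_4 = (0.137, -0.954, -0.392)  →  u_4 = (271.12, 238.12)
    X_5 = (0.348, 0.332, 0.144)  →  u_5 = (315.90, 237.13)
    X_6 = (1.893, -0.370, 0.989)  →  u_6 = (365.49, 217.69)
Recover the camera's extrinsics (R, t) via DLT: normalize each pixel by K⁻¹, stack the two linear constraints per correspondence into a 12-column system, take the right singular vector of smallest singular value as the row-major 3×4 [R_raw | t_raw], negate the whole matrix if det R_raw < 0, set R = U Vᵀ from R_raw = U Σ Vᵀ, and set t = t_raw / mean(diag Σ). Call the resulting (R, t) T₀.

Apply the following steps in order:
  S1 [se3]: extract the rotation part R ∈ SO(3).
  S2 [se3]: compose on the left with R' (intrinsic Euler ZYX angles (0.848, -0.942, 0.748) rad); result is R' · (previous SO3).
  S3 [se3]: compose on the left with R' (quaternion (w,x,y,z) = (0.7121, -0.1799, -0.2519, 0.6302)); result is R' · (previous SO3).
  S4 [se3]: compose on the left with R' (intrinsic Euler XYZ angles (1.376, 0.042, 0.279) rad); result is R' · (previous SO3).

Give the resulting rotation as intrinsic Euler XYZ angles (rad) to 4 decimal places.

source (pnp_recover): camera pose = R=[0.5881 0.3204 0.7426; -0.7635 -0.0830 0.6405; 0.2669 -0.9437 0.1957], t=(0.2601, -0.4101, 6.7216)
after S1 (rot_of_se3): [0.5881 0.3204 0.7426; -0.7635 -0.0830 0.6405; 0.2669 -0.9437 0.1957]
after S2 (compose_so3): [0.9578 0.0892 -0.2731; -0.0345 0.9794 0.1988; 0.2853 -0.1810 0.9412]
after S3 (compose_so3): [-0.0636 -0.6772 -0.7330; 0.9241 0.2374 -0.2995; 0.3768 -0.6964 0.6107]
after S4 (compose_so3): [-0.2996 -0.7450 -0.5960; -0.2138 0.6612 -0.7191; 0.9298 -0.0880 -0.3574]

rotation (euler_xyz) = (2.0320, -0.6385, 1.9531)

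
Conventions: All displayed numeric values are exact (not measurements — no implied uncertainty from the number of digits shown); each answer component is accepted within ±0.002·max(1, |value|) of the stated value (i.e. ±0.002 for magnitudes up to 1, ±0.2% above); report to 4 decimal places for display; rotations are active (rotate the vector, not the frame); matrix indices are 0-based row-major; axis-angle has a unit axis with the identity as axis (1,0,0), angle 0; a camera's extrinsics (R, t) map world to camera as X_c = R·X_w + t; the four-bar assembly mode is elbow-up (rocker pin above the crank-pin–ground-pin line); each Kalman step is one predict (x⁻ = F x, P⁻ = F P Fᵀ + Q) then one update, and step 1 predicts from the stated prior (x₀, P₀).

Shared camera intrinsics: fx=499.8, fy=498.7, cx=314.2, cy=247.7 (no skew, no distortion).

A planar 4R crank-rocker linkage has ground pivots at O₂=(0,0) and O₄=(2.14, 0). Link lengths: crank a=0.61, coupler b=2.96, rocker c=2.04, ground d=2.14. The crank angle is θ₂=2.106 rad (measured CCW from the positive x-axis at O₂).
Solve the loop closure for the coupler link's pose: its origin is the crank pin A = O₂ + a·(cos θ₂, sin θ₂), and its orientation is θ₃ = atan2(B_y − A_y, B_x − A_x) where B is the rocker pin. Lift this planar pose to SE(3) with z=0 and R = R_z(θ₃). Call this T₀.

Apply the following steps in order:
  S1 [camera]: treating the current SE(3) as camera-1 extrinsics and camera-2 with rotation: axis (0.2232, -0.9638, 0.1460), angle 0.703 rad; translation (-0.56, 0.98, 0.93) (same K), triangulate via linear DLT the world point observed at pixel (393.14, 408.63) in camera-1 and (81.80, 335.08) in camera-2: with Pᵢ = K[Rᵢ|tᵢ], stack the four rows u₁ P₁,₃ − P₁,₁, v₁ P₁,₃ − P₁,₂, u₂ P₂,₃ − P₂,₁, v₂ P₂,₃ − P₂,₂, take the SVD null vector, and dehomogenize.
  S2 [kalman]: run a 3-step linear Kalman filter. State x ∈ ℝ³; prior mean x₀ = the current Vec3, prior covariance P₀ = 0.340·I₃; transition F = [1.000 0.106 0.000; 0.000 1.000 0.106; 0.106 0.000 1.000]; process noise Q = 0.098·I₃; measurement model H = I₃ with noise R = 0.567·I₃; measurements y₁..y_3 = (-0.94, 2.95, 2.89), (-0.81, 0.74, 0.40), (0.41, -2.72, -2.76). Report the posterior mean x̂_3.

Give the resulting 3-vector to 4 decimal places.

result = (-0.2141, -0.2524, -0.1442)

source (fourbar_fk): coupler pose = R=[0.8595 -0.5112 0.0000; 0.5112 0.8595 0.0000; 0.0000 0.0000 1.0000], t=(-0.3111, 0.5247, 0.0000)
after S1 (triangulate): (0.4814, -0.2947, 1.6037)
after S2 (kf_track): (-0.2141, -0.2524, -0.1442)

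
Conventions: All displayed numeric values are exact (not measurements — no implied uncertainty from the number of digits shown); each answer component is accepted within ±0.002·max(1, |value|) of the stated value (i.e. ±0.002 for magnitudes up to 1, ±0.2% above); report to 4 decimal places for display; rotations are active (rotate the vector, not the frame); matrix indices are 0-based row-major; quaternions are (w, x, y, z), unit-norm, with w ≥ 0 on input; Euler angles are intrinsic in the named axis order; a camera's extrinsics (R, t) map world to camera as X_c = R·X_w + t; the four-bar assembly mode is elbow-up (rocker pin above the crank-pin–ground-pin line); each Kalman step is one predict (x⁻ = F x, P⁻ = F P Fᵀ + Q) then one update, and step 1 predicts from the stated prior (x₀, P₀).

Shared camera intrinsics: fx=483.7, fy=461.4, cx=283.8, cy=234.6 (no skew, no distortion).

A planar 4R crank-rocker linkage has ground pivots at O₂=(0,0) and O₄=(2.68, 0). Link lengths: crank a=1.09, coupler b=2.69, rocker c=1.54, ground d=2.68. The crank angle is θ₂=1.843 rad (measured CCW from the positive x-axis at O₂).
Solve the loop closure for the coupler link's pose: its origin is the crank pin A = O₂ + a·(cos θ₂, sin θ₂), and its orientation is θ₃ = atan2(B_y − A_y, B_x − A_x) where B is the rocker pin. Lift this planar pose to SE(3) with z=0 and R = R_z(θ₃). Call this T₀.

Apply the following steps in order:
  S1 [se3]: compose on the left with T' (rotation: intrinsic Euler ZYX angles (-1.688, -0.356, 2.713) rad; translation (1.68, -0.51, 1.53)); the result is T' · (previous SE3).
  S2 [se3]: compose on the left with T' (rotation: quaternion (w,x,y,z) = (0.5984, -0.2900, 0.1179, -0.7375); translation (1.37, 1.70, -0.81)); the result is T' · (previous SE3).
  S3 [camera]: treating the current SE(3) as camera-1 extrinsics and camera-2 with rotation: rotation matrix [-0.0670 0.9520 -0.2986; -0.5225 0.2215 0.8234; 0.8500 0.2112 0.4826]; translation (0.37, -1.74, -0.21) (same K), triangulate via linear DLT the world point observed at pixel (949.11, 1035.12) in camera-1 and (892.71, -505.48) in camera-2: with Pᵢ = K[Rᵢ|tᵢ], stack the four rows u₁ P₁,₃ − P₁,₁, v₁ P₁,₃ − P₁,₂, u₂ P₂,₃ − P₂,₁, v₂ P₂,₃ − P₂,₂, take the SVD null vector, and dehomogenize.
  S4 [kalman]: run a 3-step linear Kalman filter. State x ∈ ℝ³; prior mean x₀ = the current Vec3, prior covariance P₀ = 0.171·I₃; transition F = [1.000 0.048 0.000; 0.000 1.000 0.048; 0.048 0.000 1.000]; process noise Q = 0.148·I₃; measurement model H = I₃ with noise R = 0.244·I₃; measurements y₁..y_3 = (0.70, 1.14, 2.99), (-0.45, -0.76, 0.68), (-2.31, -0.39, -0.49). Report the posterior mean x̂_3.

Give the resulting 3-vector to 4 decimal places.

source (fourbar_fk): coupler pose = R=[0.9855 -0.1696 0.0000; 0.1696 0.9855 0.0000; 0.0000 0.0000 1.0000], t=(-0.2931, 1.0499, 0.0000)
after S1 (compose_se3): R=[-0.2583 -0.8550 -0.4498; -0.8750 0.4044 -0.2662; 0.4095 0.3248 -0.8525], t=(0.7815, 0.0255, 1.8368)
after S2 (compose_se3): R=[-0.4496 0.6129 -0.6497; 0.5406 0.7658 0.3483; 0.7111 -0.1946 -0.6757], t=(2.3453, 1.2683, 0.8776)
after S3 (triangulate): (1.8160, 1.7355, -0.2645)
after S4 (kf_track): (-1.0897, -0.0967, 0.2366)

result = (-1.0897, -0.0967, 0.2366)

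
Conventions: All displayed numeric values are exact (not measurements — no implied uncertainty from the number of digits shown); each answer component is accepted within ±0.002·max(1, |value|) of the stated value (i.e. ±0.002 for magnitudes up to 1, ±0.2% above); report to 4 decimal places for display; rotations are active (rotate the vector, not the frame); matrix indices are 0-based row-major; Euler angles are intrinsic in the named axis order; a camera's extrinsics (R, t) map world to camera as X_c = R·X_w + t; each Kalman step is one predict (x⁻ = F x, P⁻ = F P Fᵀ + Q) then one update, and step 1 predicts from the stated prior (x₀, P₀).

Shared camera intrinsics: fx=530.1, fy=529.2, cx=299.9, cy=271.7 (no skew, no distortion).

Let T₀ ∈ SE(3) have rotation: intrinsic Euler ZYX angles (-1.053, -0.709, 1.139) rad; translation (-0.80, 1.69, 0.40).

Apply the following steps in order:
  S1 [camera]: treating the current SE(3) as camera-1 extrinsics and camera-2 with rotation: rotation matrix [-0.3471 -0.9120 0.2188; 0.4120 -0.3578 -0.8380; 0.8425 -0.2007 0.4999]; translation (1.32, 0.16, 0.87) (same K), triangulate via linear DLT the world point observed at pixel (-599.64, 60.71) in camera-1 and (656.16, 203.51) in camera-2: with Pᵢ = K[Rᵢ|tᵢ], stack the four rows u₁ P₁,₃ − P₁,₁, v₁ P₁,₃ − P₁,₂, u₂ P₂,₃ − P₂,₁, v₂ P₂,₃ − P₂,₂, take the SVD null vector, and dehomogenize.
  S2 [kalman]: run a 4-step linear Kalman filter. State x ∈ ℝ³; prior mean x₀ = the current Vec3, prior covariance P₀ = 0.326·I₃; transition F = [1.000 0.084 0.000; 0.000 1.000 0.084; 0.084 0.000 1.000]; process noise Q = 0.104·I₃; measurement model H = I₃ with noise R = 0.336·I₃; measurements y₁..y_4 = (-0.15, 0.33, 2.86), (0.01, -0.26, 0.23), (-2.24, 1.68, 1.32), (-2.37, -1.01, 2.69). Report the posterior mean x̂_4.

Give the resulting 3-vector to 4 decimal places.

result = (-1.4604, 0.0030, 1.8479)

after S1 (triangulate): (1.4922, -1.0938, 1.8984)
after S2 (kf_track): (-1.4604, 0.0030, 1.8479)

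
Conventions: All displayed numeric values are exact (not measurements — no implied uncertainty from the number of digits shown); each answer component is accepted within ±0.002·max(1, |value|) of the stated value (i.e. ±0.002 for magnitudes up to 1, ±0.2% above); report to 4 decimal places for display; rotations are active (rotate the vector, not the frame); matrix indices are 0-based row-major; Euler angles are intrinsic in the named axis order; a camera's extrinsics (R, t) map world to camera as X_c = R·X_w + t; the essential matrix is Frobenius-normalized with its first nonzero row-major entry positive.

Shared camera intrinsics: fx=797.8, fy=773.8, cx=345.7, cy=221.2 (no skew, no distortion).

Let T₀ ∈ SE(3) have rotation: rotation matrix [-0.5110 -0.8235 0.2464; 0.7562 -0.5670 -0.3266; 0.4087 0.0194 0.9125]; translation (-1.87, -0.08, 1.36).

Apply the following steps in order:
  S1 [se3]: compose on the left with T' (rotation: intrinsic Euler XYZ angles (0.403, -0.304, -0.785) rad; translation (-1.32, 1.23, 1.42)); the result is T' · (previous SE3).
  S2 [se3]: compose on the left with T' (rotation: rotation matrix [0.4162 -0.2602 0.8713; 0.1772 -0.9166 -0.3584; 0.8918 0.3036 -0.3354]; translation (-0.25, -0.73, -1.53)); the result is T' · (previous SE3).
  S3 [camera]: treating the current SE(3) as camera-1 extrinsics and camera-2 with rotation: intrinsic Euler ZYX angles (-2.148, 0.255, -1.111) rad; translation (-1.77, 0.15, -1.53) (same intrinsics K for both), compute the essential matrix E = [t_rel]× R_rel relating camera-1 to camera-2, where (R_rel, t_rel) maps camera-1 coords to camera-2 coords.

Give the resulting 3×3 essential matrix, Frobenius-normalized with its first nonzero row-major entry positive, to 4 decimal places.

after S1 (compose_se3): R=[0.0427 -0.9440 -0.3271; 0.6511 0.2747 -0.7076; 0.7578 -0.1827 0.6264], t=(-3.0432, 2.0468, 2.7300)
after S2 (compose_se3): R=[0.5086 -0.6236 0.5937; -0.8608 -0.3536 0.3661; -0.0184 -0.6972 -0.7166], t=(0.3293, -4.1239, -4.5383)
after S3 (essential): [0.5551 0.2193 0.0283; 0.2055 0.4059 -0.1176; 0.3630 -0.4714 0.2611]

matrix = [0.5551 0.2193 0.0283; 0.2055 0.4059 -0.1176; 0.3630 -0.4714 0.2611]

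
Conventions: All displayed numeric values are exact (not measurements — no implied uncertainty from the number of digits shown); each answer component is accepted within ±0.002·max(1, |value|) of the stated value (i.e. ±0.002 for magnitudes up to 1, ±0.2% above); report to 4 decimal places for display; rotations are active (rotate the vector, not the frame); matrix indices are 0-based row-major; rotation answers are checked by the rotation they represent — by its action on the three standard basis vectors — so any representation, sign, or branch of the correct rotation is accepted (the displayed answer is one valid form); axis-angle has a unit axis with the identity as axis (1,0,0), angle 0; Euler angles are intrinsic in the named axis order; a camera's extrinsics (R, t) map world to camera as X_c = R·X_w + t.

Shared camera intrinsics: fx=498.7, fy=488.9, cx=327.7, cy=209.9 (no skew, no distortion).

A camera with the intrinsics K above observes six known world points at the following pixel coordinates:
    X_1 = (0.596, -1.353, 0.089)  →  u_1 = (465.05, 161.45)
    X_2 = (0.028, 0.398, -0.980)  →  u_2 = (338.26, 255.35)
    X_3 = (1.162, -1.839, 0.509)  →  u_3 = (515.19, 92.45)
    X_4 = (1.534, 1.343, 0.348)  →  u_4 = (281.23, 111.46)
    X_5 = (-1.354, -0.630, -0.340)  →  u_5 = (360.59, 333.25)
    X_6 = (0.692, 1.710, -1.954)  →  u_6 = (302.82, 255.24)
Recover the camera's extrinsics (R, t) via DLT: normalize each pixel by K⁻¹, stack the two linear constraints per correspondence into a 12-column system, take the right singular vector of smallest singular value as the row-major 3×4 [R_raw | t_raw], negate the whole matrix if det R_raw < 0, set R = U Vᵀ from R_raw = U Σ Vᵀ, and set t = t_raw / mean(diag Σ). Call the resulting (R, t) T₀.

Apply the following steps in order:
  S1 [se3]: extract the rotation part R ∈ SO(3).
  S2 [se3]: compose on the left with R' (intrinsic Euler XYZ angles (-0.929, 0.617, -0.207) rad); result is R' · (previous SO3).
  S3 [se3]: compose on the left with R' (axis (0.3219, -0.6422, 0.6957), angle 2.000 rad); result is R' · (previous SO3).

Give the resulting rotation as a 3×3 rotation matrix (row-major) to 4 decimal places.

rotation (matrix) = ((-0.1886, -0.7625, 0.6189), (-0.6580, -0.3698, -0.6560), (0.7290, -0.5310, -0.4320))

source (pnp_recover): camera pose = R=[0.3433 -0.8635 -0.3695; -0.7406 -0.0069 -0.6720; 0.5777 0.5043 -0.6419], t=(0.1099, -0.0301, 5.6607)
after S1 (rot_of_se3): [0.3433 -0.8635 -0.3695; -0.7406 -0.0069 -0.6720; 0.5777 0.5043 -0.6419]
after S2 (compose_so3): [0.4841 -0.3987 -0.7789; -0.1838 0.8240 -0.5360; 0.8555 0.4027 0.3256]
after S3 (compose_so3): [-0.1886 -0.7625 0.6189; -0.6580 -0.3698 -0.6560; 0.7290 -0.5310 -0.4320]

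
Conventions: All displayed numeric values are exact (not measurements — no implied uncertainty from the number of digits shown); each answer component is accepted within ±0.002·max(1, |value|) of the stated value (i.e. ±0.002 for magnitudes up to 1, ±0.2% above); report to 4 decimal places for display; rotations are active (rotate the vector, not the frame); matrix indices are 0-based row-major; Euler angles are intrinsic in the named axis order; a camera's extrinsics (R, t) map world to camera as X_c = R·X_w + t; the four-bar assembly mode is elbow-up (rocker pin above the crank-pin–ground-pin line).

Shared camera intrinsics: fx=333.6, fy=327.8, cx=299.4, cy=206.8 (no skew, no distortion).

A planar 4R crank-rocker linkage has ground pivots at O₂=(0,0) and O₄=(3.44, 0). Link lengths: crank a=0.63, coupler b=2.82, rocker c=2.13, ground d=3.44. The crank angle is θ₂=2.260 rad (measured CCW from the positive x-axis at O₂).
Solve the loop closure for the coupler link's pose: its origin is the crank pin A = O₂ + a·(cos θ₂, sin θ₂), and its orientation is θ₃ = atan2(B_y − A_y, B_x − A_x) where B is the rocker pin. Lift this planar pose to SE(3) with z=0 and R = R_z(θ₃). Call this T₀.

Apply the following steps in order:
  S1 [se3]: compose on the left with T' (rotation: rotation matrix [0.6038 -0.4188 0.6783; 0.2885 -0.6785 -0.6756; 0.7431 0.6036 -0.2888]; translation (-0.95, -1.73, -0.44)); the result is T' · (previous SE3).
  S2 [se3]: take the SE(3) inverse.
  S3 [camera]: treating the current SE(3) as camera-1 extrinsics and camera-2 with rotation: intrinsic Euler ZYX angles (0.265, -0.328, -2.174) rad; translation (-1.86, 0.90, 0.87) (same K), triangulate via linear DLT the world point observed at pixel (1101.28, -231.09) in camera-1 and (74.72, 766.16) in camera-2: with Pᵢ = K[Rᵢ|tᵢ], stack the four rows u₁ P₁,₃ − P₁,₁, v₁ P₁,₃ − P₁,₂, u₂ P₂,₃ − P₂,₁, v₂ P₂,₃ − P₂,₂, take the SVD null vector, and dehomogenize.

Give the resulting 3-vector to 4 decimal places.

source (fourbar_fk): coupler pose = R=[0.9037 -0.4281 0.0000; 0.4281 0.9037 0.0000; 0.0000 0.0000 1.0000], t=(-0.4006, 0.4862, 0.0000)
after S1 (compose_se3): R=[0.3664 -0.6369 0.6783; -0.0297 -0.7366 -0.6756; 0.9300 0.2274 -0.2888], t=(-1.3955, -2.1754, -0.4442)
after S2 (invert_se3): R=[0.3664 -0.0297 0.9300; -0.6369 -0.7366 0.2274; 0.6783 -0.6756 -0.2888], t=(0.8598, -2.3903, -0.6515)
after S3 (triangulate): (1.4572, -1.8949, 1.5005)

result = (1.4572, -1.8949, 1.5005)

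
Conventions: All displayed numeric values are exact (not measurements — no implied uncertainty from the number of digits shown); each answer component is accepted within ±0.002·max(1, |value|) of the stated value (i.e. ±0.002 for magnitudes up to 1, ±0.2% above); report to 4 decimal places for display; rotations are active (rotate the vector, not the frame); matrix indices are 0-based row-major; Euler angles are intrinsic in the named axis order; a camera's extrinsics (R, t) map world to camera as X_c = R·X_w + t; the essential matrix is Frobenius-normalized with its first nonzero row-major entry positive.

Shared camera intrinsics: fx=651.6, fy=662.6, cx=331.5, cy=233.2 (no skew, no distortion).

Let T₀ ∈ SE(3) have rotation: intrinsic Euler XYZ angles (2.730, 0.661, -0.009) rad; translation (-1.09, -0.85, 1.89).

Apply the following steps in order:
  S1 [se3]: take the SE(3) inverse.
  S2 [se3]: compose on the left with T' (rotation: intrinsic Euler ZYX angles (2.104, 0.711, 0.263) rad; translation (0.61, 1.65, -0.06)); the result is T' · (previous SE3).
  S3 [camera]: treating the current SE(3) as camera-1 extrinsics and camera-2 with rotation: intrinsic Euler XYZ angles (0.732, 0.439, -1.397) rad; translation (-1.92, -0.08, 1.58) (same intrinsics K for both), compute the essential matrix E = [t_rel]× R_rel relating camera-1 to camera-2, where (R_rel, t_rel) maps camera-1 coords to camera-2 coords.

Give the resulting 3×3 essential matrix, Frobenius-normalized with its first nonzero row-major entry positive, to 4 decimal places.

after S1 (invert_se3): R=[0.7893 0.2538 0.5590; 0.0071 -0.9142 0.4051; 0.6139 -0.3158 -0.7235], t=(0.0196, -1.5350, 1.7681)
after S2 (compose_se3): R=[-0.3697 0.7718 -0.5174; 0.9269 0.2677 -0.2631; -0.0646 -0.5768 -0.8143], t=(1.8408, 3.3851, 0.9184)
after S3 (essential): [0.5285 -0.3039 0.1542; -0.1793 0.1186 0.6681; 0.2497 -0.1414 0.1722]

matrix = [0.5285 -0.3039 0.1542; -0.1793 0.1186 0.6681; 0.2497 -0.1414 0.1722]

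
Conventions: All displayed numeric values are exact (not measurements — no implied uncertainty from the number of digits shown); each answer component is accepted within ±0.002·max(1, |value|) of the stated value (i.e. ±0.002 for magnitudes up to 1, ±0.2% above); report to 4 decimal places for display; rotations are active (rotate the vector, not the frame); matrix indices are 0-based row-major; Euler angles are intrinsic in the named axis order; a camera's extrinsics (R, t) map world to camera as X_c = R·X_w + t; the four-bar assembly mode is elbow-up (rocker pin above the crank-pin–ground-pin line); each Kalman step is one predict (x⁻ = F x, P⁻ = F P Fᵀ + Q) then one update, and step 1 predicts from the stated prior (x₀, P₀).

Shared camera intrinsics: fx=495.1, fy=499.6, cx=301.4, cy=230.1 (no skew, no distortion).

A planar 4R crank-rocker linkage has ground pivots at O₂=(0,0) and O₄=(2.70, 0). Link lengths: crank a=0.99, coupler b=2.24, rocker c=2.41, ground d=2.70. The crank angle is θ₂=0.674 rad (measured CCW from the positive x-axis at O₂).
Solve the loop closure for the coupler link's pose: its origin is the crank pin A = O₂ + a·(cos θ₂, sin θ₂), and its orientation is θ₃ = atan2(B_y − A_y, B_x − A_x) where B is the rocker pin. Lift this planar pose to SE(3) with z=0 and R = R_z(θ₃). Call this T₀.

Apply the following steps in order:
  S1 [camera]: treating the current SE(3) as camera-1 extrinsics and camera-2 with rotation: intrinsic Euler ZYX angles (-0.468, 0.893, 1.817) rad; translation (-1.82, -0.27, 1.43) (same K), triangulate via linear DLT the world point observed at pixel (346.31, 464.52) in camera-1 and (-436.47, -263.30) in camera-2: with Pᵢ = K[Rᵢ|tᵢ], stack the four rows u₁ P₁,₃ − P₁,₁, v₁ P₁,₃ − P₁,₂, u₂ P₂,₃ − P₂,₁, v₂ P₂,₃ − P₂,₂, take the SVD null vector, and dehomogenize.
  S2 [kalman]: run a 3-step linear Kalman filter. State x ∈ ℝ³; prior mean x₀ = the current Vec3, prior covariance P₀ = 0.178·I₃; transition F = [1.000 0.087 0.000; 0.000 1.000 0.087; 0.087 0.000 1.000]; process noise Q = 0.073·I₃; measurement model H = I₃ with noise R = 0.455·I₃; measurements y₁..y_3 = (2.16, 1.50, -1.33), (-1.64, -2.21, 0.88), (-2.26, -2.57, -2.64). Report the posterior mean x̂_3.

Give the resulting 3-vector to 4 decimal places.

source (fourbar_fk): coupler pose = R=[0.6314 -0.7755 0.0000; 0.7755 0.6314 0.0000; 0.0000 0.0000 1.0000], t=(0.7735, 0.6179, 0.0000)
after S1 (triangulate): (-0.2980, 0.5689, 1.5898)
after S2 (kf_track): (-1.0088, -1.0182, -0.5921)

result = (-1.0088, -1.0182, -0.5921)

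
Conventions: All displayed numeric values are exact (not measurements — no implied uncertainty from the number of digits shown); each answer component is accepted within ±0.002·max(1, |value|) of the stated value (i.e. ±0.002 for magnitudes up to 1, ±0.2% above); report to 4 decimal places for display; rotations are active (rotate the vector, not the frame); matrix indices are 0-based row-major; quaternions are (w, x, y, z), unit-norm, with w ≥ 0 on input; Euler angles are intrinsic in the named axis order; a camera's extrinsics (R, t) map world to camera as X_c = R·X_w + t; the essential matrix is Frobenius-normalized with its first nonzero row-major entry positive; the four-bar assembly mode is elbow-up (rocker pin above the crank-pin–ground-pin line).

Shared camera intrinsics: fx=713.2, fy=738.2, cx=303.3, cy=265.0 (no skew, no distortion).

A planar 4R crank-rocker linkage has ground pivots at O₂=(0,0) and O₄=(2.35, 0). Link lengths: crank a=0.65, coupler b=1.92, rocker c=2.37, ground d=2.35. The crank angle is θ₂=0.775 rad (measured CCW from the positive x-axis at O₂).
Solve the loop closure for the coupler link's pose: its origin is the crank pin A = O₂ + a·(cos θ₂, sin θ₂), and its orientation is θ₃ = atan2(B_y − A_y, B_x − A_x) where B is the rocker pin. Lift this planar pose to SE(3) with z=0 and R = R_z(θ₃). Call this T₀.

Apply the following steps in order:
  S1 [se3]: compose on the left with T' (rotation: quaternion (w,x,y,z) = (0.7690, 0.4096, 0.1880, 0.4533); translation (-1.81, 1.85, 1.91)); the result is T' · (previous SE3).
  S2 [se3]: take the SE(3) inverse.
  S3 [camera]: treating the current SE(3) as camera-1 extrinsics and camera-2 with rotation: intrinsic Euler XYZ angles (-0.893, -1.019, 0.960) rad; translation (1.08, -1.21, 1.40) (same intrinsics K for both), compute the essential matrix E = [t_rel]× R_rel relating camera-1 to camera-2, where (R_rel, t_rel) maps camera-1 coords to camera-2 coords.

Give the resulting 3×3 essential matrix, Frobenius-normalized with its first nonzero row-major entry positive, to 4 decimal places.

source (fourbar_fk): coupler pose = R=[0.4664 -0.8846 0.0000; 0.8846 0.4664 0.0000; 0.0000 0.0000 1.0000], t=(0.4644, 0.4548, 0.0000)
after S1 (compose_se3): R=[-0.2388 -0.7118 0.6605; 0.6212 -0.6348 -0.4595; 0.7464 0.3006 0.5938], t=(-1.8164, 2.3606, 2.3122)
after S2 (invert_se3): R=[-0.2388 0.6212 0.7464; -0.7118 -0.6348 0.3006; 0.6605 -0.4595 0.5938], t=(-3.6259, -0.4895, 0.9116)
after S3 (essential): [0.1104 -0.3727 -0.3098; -0.2482 0.4234 0.1771; -0.4534 0.1055 -0.5138]

matrix = [0.1104 -0.3727 -0.3098; -0.2482 0.4234 0.1771; -0.4534 0.1055 -0.5138]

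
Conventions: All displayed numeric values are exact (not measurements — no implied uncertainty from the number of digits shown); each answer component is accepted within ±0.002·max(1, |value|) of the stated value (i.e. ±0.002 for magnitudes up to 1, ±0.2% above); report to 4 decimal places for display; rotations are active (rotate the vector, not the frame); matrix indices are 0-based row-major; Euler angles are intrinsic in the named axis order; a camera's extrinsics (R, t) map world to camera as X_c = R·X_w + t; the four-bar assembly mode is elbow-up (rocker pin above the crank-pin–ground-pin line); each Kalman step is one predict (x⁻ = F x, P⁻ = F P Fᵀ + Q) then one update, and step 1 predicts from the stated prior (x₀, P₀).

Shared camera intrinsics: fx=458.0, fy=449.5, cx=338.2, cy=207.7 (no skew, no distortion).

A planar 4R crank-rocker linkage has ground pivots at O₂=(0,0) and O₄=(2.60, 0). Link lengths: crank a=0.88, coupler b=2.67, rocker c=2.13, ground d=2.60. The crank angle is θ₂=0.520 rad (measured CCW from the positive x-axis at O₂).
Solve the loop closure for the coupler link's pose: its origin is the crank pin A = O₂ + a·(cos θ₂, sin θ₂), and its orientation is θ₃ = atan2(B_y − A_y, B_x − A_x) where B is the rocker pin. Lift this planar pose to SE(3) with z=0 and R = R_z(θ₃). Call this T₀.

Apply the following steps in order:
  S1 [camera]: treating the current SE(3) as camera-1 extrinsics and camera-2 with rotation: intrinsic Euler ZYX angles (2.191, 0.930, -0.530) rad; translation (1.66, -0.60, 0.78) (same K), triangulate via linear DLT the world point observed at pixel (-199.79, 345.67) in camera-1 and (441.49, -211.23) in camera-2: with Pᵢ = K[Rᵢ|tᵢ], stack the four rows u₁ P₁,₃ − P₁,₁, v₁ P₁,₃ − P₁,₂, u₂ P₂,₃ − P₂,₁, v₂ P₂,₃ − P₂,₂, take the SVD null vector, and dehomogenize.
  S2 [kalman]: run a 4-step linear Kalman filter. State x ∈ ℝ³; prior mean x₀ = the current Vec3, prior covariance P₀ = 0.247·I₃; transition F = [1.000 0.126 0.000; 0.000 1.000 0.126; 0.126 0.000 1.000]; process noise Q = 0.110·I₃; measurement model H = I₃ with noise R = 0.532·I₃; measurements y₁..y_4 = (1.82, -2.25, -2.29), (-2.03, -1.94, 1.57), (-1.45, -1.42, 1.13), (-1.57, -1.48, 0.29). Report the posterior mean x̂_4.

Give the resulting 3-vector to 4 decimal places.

source (fourbar_fk): coupler pose = R=[0.7775 -0.6289 0.0000; 0.6289 0.7775 0.0000; 0.0000 0.0000 1.0000], t=(0.7637, 0.4373, 0.0000)
after S1 (triangulate): (-1.8135, 1.4225, 1.3118)
after S2 (kf_track): (-1.4470, -1.1104, 0.2964)

result = (-1.4470, -1.1104, 0.2964)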